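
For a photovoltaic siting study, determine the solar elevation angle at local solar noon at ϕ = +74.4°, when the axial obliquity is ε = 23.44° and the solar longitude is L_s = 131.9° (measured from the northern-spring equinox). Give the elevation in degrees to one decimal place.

Solar declination: sin δ = sin ε · sin L_s = sin 23.44° × sin 131.9° = 0.29608, so δ = +17.222°.
At local noon the hour angle is zero, so the zenith angle equals |ϕ − δ| = |+74.4° − (+17.222°)| = 57.178°.
Elevation = 90° − 57.178° = 32.8°.

32.8°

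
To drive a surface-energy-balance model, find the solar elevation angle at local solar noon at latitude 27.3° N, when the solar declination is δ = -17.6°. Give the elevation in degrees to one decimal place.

45.1°

At local noon the hour angle is zero, so the zenith angle equals |ϕ − δ| = |+27.3° − (-17.600°)| = 44.900°.
Elevation = 90° − 44.900° = 45.1°.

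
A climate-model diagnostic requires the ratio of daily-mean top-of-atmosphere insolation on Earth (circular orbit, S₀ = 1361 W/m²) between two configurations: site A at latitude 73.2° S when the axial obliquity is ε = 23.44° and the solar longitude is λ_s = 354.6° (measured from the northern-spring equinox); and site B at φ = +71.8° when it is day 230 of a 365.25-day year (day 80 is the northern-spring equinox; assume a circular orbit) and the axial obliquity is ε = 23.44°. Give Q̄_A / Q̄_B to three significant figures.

— Configuration A (φ=-73.2°):
Solar declination: sin δ = sin ε · sin λ_s = sin 23.44° × sin 354.6° = -0.03744, so δ = -2.145°.
cos H₀ = −tan(-73.2°) tan(-2.145°) = -0.1241, H₀ = 1.6952 rad.
Bracket: H₀ sin φ sin δ + cos φ cos δ sin H₀ = 1.6952×-0.95732×-0.03744 + 0.28903×0.99930×0.99227 = 0.060759 + 0.286595 = 0.347354.
Q̄ = (S₀/π) × [bracket] = (1361/π) × 0.347354 = 150.48 W/m².
— Configuration B (φ=+71.8°):
Solar longitude: λ_s = 360° × (230 − 80)/365.25 = 147.844°.
sin δ = sin 23.44° × sin 147.844° = 0.21171, so δ = +12.223°.
cos H₀ = −tan(+71.8°) tan(+12.223°) = -0.6589, H₀ = 2.2901 rad.
Bracket: H₀ sin φ sin δ + cos φ cos δ sin H₀ = 2.2901×0.94997×0.21171 + 0.31233×0.97733×0.75226 = 0.460581 + 0.229627 = 0.690208.
Q̄ = (S₀/π) × [bracket] = (1361/π) × 0.690208 = 299.01 W/m².
Ratio Q̄_A / Q̄_B = 150.48 / 299.01 = 0.5033.

Q̄_A / Q̄_B ≈ 0.503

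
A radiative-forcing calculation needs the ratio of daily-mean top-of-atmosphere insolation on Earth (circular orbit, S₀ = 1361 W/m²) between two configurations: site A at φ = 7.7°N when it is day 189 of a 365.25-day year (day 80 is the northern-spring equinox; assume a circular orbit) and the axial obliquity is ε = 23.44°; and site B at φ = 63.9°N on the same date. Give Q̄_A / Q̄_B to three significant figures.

Q̄_A / Q̄_B ≈ 0.911

— Configuration A (φ=+7.7°):
Solar longitude: λ_s = 360° × (189 − 80)/365.25 = 107.433°.
sin δ = sin 23.44° × sin 107.433° = 0.37952, so δ = +22.304°.
cos H₀ = −tan(+7.7°) tan(+22.304°) = -0.0555, H₀ = 1.6263 rad.
Bracket: H₀ sin φ sin δ + cos φ cos δ sin H₀ = 1.6263×0.13399×0.37952 + 0.99098×0.92518×0.99846 = 0.082700 + 0.915423 = 0.998123.
Q̄ = (S₀/π) × [bracket] = (1361/π) × 0.998123 = 432.41 W/m².
— Configuration B (φ=+63.9°):
cos H₀ = −tan(+63.9°) tan(+22.304°) = -0.8373, H₀ = 2.5632 rad.
Bracket: H₀ sin φ sin δ + cos φ cos δ sin H₀ = 2.5632×0.89803×0.37952 + 0.43994×0.92518×0.54669 = 0.873591 + 0.222516 = 1.096107.
Q̄ = (S₀/π) × [bracket] = (1361/π) × 1.096107 = 474.86 W/m².
Ratio Q̄_A / Q̄_B = 432.41 / 474.86 = 0.9106.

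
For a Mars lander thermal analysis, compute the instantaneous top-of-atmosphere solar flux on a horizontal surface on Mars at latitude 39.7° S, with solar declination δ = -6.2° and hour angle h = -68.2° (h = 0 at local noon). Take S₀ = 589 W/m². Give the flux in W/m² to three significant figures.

cos θ_z = sin φ sin δ + cos φ cos δ cos h = 0.068987 + 0.284059 = 0.353046.
Flux = S₀ · cos θ_z = 589 × 0.353046 = 207.9 W/m².

208 W/m²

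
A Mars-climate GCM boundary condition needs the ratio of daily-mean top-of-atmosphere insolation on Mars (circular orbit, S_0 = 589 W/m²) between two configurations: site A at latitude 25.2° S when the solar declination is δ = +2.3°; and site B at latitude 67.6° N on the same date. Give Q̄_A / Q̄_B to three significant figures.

— Configuration A (ϕ=-25.2°):
cos h₀ = −tan(-25.2°) tan(+2.300°) = 0.0189, h₀ = 1.5519 rad.
Bracket: h₀ sin ϕ sin δ + cos ϕ cos δ sin h₀ = 1.5519×-0.42578×0.04013 + 0.90483×0.99919×0.99982 = -0.026517 + 0.903934 = 0.877417.
Q̄ = (S_0/π) × [bracket] = (589/π) × 0.877417 = 164.50 W/m².
— Configuration B (ϕ=+67.6°):
cos h₀ = −tan(+67.6°) tan(+2.300°) = -0.0974, h₀ = 1.6684 rad.
Bracket: h₀ sin ϕ sin δ + cos ϕ cos δ sin h₀ = 1.6684×0.92455×0.04013 + 0.38107×0.99919×0.99524 = 0.061901 + 0.378949 = 0.440850.
Q̄ = (S_0/π) × [bracket] = (589/π) × 0.440850 = 82.653 W/m².
Ratio Q̄_A / Q̄_B = 164.50 / 82.653 = 1.990.

Q̄_A / Q̄_B ≈ 1.99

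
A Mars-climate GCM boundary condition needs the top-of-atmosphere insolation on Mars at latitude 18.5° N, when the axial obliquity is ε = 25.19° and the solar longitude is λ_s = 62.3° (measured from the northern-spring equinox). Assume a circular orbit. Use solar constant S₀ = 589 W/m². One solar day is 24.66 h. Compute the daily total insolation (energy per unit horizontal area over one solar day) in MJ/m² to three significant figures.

Solar declination: sin δ = sin ε · sin λ_s = sin 25.19° × sin 62.3° = 0.37684, so δ = +22.138°.
cos H₀ = −tan(+18.5°) tan(+22.138°) = -0.1361, H₀ = 1.7073 rad.
Bracket: H₀ sin φ sin δ + cos φ cos δ sin H₀ = 1.7073×0.31730×0.37684 + 0.94832×0.92628×0.99069 = 0.204144 + 0.870232 = 1.074376.
Q̄ = (S₀/π) × [bracket] = (589/π) × 1.074376 = 201.43 W/m².
Daily total = Q̄ × 24.66 h × 3600 s/h = 201.43 × 24.66 × 3600 / 10⁶ = 17.88 MJ/m².

17.9 MJ/m²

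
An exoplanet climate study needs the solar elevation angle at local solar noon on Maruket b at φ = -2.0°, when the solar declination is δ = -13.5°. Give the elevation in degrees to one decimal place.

At local noon the hour angle is zero, so the zenith angle equals |φ − δ| = |-2.0° − (-13.500°)| = 11.500°.
Elevation = 90° − 11.500° = 78.5°.

78.5°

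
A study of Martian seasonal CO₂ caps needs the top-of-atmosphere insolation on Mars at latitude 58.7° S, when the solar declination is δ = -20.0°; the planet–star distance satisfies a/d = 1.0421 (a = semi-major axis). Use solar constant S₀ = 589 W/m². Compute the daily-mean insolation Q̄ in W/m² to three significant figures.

cos H₀ = −tan(-58.7°) tan(-20.000°) = -0.5986, H₀ = 2.2126 rad.
Bracket: H₀ sin φ sin δ + cos φ cos δ sin H₀ = 2.2126×-0.85446×-0.34202 + 0.51952×0.93969×0.80103 = 0.646616 + 0.391053 = 1.037669.
Inverse-square distance factor (a/d)² = 1.0421² = 1.085972.
Q̄ = (S₀/π) × 1.085972 × [bracket] = (589/π) × 1.085972 × 1.037669 = 211.3 W/m².

Q̄ ≈ 211 W/m²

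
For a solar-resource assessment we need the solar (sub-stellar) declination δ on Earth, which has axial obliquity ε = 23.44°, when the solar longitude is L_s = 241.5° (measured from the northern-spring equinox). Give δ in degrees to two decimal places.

δ = -20.46°

sin δ = sin ε · sin L_s = sin 23.44° × sin 241.5° = -0.349583.
δ = arcsin(-0.349583) = -20.46°.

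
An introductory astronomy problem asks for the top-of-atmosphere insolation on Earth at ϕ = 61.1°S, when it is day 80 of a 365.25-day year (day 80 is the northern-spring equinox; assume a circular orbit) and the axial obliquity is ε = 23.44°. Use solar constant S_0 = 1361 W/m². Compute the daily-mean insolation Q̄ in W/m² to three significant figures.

Q̄ ≈ 209 W/m²

Solar longitude: L_s = 360° × (80 − 80)/365.25 = 0.000°.
sin δ = sin 23.44° × sin 0.000° = 0.00000, so δ = +0.000°.
cos h₀ = −tan(-61.1°) tan(+0.000°) = 0.0000, h₀ = 1.5708 rad.
Bracket: h₀ sin ϕ sin δ + cos ϕ cos δ sin h₀ = 1.5708×-0.87546×0.00000 + 0.48328×1.00000×1.00000 = -0.000000 + 0.483280 = 0.483280.
Q̄ = (S_0/π) × [bracket] = (1361/π) × 0.483280 = 209.4 W/m².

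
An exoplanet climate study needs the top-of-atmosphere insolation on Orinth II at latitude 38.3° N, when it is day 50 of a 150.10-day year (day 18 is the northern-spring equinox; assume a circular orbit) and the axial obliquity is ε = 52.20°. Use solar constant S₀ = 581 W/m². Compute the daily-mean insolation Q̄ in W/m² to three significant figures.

Solar longitude: λ_s = 360° × (50 − 18)/150.10 = 76.749°.
sin δ = sin 52.20° × sin 76.749° = 0.76912, so δ = +50.275°.
cos H₀ = −tan(+38.3°) tan(+50.275°) = -0.9504, H₀ = 2.8253 rad.
Bracket: H₀ sin φ sin δ + cos φ cos δ sin H₀ = 2.8253×0.61978×0.76912 + 0.78478×0.63911×0.31101 = 1.346779 + 0.155990 = 1.502769.
Q̄ = (S₀/π) × [bracket] = (581/π) × 1.502769 = 277.9 W/m².

Q̄ ≈ 278 W/m²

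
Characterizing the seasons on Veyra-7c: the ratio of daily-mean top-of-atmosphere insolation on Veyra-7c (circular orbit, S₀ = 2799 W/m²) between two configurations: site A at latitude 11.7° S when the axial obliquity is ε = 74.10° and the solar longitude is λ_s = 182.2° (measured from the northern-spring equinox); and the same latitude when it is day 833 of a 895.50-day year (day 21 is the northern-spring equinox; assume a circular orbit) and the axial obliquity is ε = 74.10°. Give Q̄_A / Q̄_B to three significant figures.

Q̄_A / Q̄_B ≈ 0.985

— Configuration A (φ=-11.7°):
Solar declination: sin δ = sin ε · sin λ_s = sin 74.10° × sin 182.2° = -0.03692, so δ = -2.116°.
cos H₀ = −tan(-11.7°) tan(-2.116°) = -0.0077, H₀ = 1.5784 rad.
Bracket: H₀ sin φ sin δ + cos φ cos δ sin H₀ = 1.5784×-0.20279×-0.03692 + 0.97922×0.99932×0.99997 = 0.011817 + 0.978525 = 0.990342.
Q̄ = (S₀/π) × [bracket] = (2799/π) × 0.990342 = 882.34 W/m².
— Configuration B (φ=-11.7°):
Solar longitude: λ_s = 360° × (833 − 21)/895.50 = 326.432°.
sin δ = sin 74.10° × sin 326.432° = -0.53177, so δ = -32.125°.
cos H₀ = −tan(-11.7°) tan(-32.125°) = -0.1300, H₀ = 1.7012 rad.
Bracket: H₀ sin φ sin δ + cos φ cos δ sin H₀ = 1.7012×-0.20279×-0.53177 + 0.97922×0.84689×0.99151 = 0.183453 + 0.822251 = 1.005704.
Q̄ = (S₀/π) × [bracket] = (2799/π) × 1.005704 = 896.03 W/m².
Ratio Q̄_A / Q̄_B = 882.34 / 896.03 = 0.9847.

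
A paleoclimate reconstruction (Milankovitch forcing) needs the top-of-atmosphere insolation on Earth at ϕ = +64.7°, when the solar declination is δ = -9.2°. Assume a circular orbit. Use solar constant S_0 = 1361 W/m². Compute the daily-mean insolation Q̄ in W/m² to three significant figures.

cos h₀ = −tan(+64.7°) tan(-9.200°) = 0.3426, h₀ = 1.2211 rad.
Bracket: h₀ sin ϕ sin δ + cos ϕ cos δ sin h₀ = 1.2211×0.90408×-0.15988 + 0.42736×0.98714×0.93947 = -0.176503 + 0.396329 = 0.219826.
Q̄ = (S_0/π) × [bracket] = (1361/π) × 0.219826 = 95.23 W/m².

Q̄ ≈ 95.2 W/m²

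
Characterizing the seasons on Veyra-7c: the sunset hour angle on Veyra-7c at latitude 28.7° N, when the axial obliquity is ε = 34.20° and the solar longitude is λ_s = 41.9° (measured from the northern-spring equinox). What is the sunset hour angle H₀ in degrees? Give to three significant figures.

Solar declination: sin δ = sin ε · sin λ_s = sin 34.20° × sin 41.9° = 0.37538, so δ = +22.048°.
cos H₀ = −tan φ · tan δ = −tan(+28.7°) × tan(+22.048°) = -0.2217, so H₀ = 1.7944 rad = 102.81°.

H₀ = 103°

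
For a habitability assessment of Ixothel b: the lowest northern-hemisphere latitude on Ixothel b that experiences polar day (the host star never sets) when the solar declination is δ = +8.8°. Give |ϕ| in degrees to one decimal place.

Polar day requires cos h₀ = −tan ϕ tan δ ≤ −1, i.e. tan ϕ tan δ ≥ 1.
The boundary is |tan ϕ| · |tan δ| = 1, so |ϕ| = 90° − |δ| = 90° − 8.8° = 81.2° in the northern hemisphere.

|ϕ| = 81.2°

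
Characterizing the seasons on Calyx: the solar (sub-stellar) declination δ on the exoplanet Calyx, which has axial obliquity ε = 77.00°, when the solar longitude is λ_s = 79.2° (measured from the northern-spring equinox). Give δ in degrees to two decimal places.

sin δ = sin ε · sin λ_s = sin 77.00° × sin 79.2° = 0.957111.
δ = arcsin(0.957111) = +73.16°.

δ = +73.16°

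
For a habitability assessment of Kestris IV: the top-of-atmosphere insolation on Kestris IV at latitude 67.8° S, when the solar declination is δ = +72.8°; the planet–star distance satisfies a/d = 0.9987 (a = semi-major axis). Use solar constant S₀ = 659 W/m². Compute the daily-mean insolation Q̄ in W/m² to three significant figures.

Q̄ ≈ 0.00 W/m²

cos H₀ = −tan(-67.8°) tan(+72.800°) = 7.9160 ≥ 1 ⇒ polar night, H₀ = 0 and Q̄ = 0.
Inverse-square distance factor (a/d)² = 0.9987² = 0.997402.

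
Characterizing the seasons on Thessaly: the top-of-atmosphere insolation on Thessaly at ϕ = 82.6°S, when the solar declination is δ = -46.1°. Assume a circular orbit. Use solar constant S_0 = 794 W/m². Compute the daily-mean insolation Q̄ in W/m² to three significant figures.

cos h₀ = −tan(-82.6°) tan(-46.100°) = -8.0010 ≤ −1 ⇒ polar day, h₀ = π.
Bracket: h₀ sin ϕ sin δ + cos ϕ cos δ sin h₀ = 3.1416×-0.99167×-0.72055 + 0.12880×0.69340×0.00000 = 2.244823 + 0.000000 = 2.244823.
Q̄ = (S_0/π) × [bracket] = (794/π) × 2.244823 = 567.4 W/m².

Q̄ ≈ 567 W/m²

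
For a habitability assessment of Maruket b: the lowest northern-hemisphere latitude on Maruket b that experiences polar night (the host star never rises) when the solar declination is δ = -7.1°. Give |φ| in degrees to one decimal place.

|φ| = 82.9°

Polar night requires cos H₀ = −tan φ tan δ ≥ 1, i.e. tan φ tan δ ≤ −1.
The boundary is |tan φ| · |tan δ| = 1, so |φ| = 90° − |δ| = 90° − 7.1° = 82.9° in the northern hemisphere.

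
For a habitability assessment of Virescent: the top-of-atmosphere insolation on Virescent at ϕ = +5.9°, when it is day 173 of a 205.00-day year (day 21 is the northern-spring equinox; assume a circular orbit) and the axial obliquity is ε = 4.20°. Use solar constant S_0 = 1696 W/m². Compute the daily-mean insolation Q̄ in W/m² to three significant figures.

Q̄ ≈ 529 W/m²

Solar longitude: L_s = 360° × (173 − 21)/205.00 = 266.927°.
sin δ = sin 4.20° × sin 266.927° = -0.07313, so δ = -4.194°.
cos h₀ = −tan(+5.9°) tan(-4.194°) = 0.0076, h₀ = 1.5632 rad.
Bracket: h₀ sin ϕ sin δ + cos ϕ cos δ sin h₀ = 1.5632×0.10279×-0.07313 + 0.99470×0.99732×0.99997 = -0.011751 + 0.992004 = 0.980253.
Q̄ = (S_0/π) × [bracket] = (1696/π) × 0.980253 = 529.2 W/m².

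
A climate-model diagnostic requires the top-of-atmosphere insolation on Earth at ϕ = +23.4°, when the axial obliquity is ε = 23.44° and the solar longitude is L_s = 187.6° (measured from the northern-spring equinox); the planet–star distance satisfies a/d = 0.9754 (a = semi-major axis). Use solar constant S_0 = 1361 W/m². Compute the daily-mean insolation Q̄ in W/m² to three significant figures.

Q̄ ≈ 364 W/m²

Solar declination: sin δ = sin ε · sin L_s = sin 23.44° × sin 187.6° = -0.05261, so δ = -3.016°.
cos h₀ = −tan(+23.4°) tan(-3.016°) = 0.0228, h₀ = 1.5480 rad.
Bracket: h₀ sin ϕ sin δ + cos ϕ cos δ sin h₀ = 1.5480×0.39715×-0.05261 + 0.91775×0.99862×0.99974 = -0.032344 + 0.916245 = 0.883901.
Inverse-square distance factor (a/d)² = 0.9754² = 0.951405.
Q̄ = (S_0/π) × 0.951405 × [bracket] = (1361/π) × 0.951405 × 0.883901 = 364.3 W/m².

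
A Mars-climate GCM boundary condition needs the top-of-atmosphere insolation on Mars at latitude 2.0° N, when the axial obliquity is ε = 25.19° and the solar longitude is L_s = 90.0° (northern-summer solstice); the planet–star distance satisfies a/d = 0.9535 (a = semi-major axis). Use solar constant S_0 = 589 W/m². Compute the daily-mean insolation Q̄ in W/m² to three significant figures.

Q̄ ≈ 158 W/m²

Solar declination: sin δ = sin ε · sin L_s = sin 25.19° × sin 90.0° = 0.42562, so δ = +25.190°.
cos h₀ = −tan(+2.0°) tan(+25.190°) = -0.0164, h₀ = 1.5872 rad.
Bracket: h₀ sin ϕ sin δ + cos ϕ cos δ sin h₀ = 1.5872×0.03490×0.42562 + 0.99939×0.90490×0.99987 = 0.023576 + 0.904230 = 0.927806.
Inverse-square distance factor (a/d)² = 0.9535² = 0.909162.
Q̄ = (S_0/π) × 0.909162 × [bracket] = (589/π) × 0.909162 × 0.927806 = 158.1 W/m².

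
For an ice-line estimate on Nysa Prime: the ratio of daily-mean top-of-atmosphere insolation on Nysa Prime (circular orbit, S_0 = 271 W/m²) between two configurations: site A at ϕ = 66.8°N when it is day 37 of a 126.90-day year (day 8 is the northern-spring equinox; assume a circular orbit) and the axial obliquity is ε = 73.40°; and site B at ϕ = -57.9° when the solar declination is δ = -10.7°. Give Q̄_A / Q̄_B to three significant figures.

— Configuration A (ϕ=+66.8°):
Solar longitude: L_s = 360° × (37 − 8)/126.90 = 82.270°.
sin δ = sin 73.40° × sin 82.270° = 0.94961, so δ = +71.734°.
cos h₀ = −tan(+66.8°) tan(+71.734°) = -7.0690 ≤ −1 ⇒ polar day, h₀ = π.
Bracket: h₀ sin ϕ sin δ + cos ϕ cos δ sin h₀ = 3.1416×0.91914×0.94961 + 0.39394×0.31342×0.00000 = 2.742066 + 0.000000 = 2.742066.
Q̄ = (S_0/π) × [bracket] = (271/π) × 2.742066 = 236.54 W/m².
— Configuration B (ϕ=-57.9°):
cos h₀ = −tan(-57.9°) tan(-10.700°) = -0.3012, h₀ = 1.8768 rad.
Bracket: h₀ sin ϕ sin δ + cos ϕ cos δ sin h₀ = 1.8768×-0.84712×-0.18567 + 0.53140×0.98261×0.95356 = 0.295192 + 0.497910 = 0.793102.
Q̄ = (S_0/π) × [bracket] = (271/π) × 0.793102 = 68.415 W/m².
Ratio Q̄_A / Q̄_B = 236.54 / 68.415 = 3.457.

Q̄_A / Q̄_B ≈ 3.46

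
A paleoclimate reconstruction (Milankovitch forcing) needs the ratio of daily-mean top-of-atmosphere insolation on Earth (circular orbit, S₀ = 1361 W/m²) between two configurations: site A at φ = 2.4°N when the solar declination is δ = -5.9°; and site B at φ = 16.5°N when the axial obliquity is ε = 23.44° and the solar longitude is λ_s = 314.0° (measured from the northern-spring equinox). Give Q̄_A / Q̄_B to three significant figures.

Q̄_A / Q̄_B ≈ 1.24

— Configuration A (φ=+2.4°):
cos H₀ = −tan(+2.4°) tan(-5.900°) = 0.0043, H₀ = 1.5665 rad.
Bracket: H₀ sin φ sin δ + cos φ cos δ sin H₀ = 1.5665×0.04188×-0.10279 + 0.99912×0.99470×0.99999 = -0.006744 + 0.993815 = 0.987071.
Q̄ = (S₀/π) × [bracket] = (1361/π) × 0.987071 = 427.62 W/m².
— Configuration B (φ=+16.5°):
Solar declination: sin δ = sin ε · sin λ_s = sin 23.44° × sin 314.0° = -0.28615, so δ = -16.627°.
cos H₀ = −tan(+16.5°) tan(-16.627°) = 0.0885, H₀ = 1.4822 rad.
Bracket: H₀ sin φ sin δ + cos φ cos δ sin H₀ = 1.4822×0.28402×-0.28615 + 0.95882×0.95819×0.99608 = -0.120462 + 0.915130 = 0.794668.
Q̄ = (S₀/π) × [bracket] = (1361/π) × 0.794668 = 344.27 W/m².
Ratio Q̄_A / Q̄_B = 427.62 / 344.27 = 1.242.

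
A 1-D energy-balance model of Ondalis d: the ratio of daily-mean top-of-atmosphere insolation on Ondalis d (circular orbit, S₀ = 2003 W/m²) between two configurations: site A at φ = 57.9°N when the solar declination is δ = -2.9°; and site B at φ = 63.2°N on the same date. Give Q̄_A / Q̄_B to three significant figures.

— Configuration A (φ=+57.9°):
cos H₀ = −tan(+57.9°) tan(-2.900°) = 0.0808, H₀ = 1.4900 rad.
Bracket: H₀ sin φ sin δ + cos φ cos δ sin H₀ = 1.4900×0.84712×-0.05059 + 0.53140×0.99872×0.99673 = -0.063855 + 0.528984 = 0.465129.
Q̄ = (S₀/π) × [bracket] = (2003/π) × 0.465129 = 296.55 W/m².
— Configuration B (φ=+63.2°):
cos H₀ = −tan(+63.2°) tan(-2.900°) = 0.1003, H₀ = 1.4703 rad.
Bracket: H₀ sin φ sin δ + cos φ cos δ sin H₀ = 1.4703×0.89259×-0.05059 + 0.45088×0.99872×0.99496 = -0.066393 + 0.448033 = 0.381640.
Q̄ = (S₀/π) × [bracket] = (2003/π) × 0.381640 = 243.32 W/m².
Ratio Q̄_A / Q̄_B = 296.55 / 243.32 = 1.219.

Q̄_A / Q̄_B ≈ 1.22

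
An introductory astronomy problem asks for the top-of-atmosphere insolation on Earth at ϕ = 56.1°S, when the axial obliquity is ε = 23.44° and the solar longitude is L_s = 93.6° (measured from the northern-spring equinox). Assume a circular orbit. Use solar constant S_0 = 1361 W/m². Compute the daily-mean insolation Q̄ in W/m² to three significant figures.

Solar declination: sin δ = sin ε · sin L_s = sin 23.44° × sin 93.6° = 0.39700, so δ = +23.391°.
cos h₀ = −tan(-56.1°) tan(+23.391°) = 0.6437, h₀ = 0.8715 rad.
Bracket: h₀ sin ϕ sin δ + cos ϕ cos δ sin h₀ = 0.8715×-0.83001×0.39700 + 0.55775×0.91782×0.76527 = -0.287171 + 0.391753 = 0.104582.
Q̄ = (S_0/π) × [bracket] = (1361/π) × 0.104582 = 45.31 W/m².

Q̄ ≈ 45.3 W/m²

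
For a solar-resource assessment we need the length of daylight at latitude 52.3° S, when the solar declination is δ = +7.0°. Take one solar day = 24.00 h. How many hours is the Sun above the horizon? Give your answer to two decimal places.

cos h₀ = −tan ϕ · tan δ = −tan(-52.3°) × tan(+7.000°) = 0.1589, so h₀ = 1.4113 rad = 80.86°.
Daylight = 2h₀/(2π) × 24.00 h = (1.4113/π) × 24.00 = 10.78 h.

10.78 h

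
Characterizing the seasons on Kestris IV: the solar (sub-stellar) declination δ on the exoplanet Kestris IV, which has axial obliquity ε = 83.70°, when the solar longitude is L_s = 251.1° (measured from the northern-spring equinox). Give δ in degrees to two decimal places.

sin δ = sin ε · sin L_s = sin 83.70° × sin 251.1° = -0.940372.
δ = arcsin(-0.940372) = -70.11°.

δ = -70.11°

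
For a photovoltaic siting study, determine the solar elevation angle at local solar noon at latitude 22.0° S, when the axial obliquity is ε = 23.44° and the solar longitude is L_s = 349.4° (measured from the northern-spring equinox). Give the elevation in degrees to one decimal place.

72.2°

Solar declination: sin δ = sin ε · sin L_s = sin 23.44° × sin 349.4° = -0.07317, so δ = -4.196°.
At local noon the hour angle is zero, so the zenith angle equals |ϕ − δ| = |-22.0° − (-4.196°)| = 17.804°.
Elevation = 90° − 17.804° = 72.2°.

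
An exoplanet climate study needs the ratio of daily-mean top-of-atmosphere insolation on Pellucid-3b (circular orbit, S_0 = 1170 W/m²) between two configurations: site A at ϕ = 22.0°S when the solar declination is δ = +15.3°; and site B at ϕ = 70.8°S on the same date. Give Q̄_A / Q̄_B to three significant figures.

Q̄_A / Q̄_B ≈ 24.8

— Configuration A (ϕ=-22.0°):
cos h₀ = −tan(-22.0°) tan(+15.300°) = 0.1105, h₀ = 1.4600 rad.
Bracket: h₀ sin ϕ sin δ + cos ϕ cos δ sin h₀ = 1.4600×-0.37461×0.26387 + 0.92718×0.96456×0.99387 = -0.144319 + 0.888839 = 0.744520.
Q̄ = (S_0/π) × [bracket] = (1170/π) × 0.744520 = 277.28 W/m².
— Configuration B (ϕ=-70.8°):
cos h₀ = −tan(-70.8°) tan(+15.300°) = 0.7856, h₀ = 0.6672 rad.
Bracket: h₀ sin ϕ sin δ + cos ϕ cos δ sin h₀ = 0.6672×-0.94438×0.26387 + 0.32887×0.96456×0.61876 = -0.166262 + 0.196280 = 0.030018.
Q̄ = (S_0/π) × [bracket] = (1170/π) × 0.030018 = 11.179 W/m².
Ratio Q̄_A / Q̄_B = 277.28 / 11.179 = 24.80.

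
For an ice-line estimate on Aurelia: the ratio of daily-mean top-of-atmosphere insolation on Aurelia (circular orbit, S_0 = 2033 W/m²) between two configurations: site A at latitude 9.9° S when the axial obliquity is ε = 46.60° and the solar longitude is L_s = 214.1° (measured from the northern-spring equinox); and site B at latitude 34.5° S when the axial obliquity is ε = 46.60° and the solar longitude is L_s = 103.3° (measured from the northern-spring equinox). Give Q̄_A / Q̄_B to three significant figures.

Q̄_A / Q̄_B ≈ 10.4

— Configuration A (ϕ=-9.9°):
Solar declination: sin δ = sin ε · sin L_s = sin 46.60° × sin 214.1° = -0.40735, so δ = -24.038°.
cos h₀ = −tan(-9.9°) tan(-24.038°) = -0.0778, h₀ = 1.6487 rad.
Bracket: h₀ sin ϕ sin δ + cos ϕ cos δ sin h₀ = 1.6487×-0.17193×-0.40735 + 0.98511×0.91327×0.99697 = 0.115468 + 0.896945 = 1.012413.
Q̄ = (S_0/π) × [bracket] = (2033/π) × 1.012413 = 655.16 W/m².
— Configuration B (ϕ=-34.5°):
Solar declination: sin δ = sin ε · sin L_s = sin 46.60° × sin 103.3° = 0.70709, so δ = +44.998°.
cos h₀ = −tan(-34.5°) tan(+44.998°) = 0.6872, h₀ = 0.8131 rad.
Bracket: h₀ sin ϕ sin δ + cos ϕ cos δ sin h₀ = 0.8131×-0.56641×0.70709 + 0.82413×0.70713×0.72643 = -0.325649 + 0.423339 = 0.097690.
Q̄ = (S_0/π) × [bracket] = (2033/π) × 0.097690 = 63.218 W/m².
Ratio Q̄_A / Q̄_B = 655.16 / 63.218 = 10.36.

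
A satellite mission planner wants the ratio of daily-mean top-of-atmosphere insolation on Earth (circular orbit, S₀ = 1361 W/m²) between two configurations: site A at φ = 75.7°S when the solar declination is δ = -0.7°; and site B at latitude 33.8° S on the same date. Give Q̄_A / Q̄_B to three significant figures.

Q̄_A / Q̄_B ≈ 0.316

— Configuration A (φ=-75.7°):
cos H₀ = −tan(-75.7°) tan(-0.700°) = -0.0479, H₀ = 1.6187 rad.
Bracket: H₀ sin φ sin δ + cos φ cos δ sin H₀ = 1.6187×-0.96902×-0.01222 + 0.24700×0.99993×0.99885 = 0.019168 + 0.246699 = 0.265867.
Q̄ = (S₀/π) × [bracket] = (1361/π) × 0.265867 = 115.18 W/m².
— Configuration B (φ=-33.8°):
cos H₀ = −tan(-33.8°) tan(-0.700°) = -0.0082, H₀ = 1.5790 rad.
Bracket: H₀ sin φ sin δ + cos φ cos δ sin H₀ = 1.5790×-0.55630×-0.01222 + 0.83098×0.99993×0.99997 = 0.010734 + 0.830897 = 0.841631.
Q̄ = (S₀/π) × [bracket] = (1361/π) × 0.841631 = 364.61 W/m².
Ratio Q̄_A / Q̄_B = 115.18 / 364.61 = 0.3159.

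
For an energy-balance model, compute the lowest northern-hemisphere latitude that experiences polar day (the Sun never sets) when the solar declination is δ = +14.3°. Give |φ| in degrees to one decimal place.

Polar day requires cos H₀ = −tan φ tan δ ≤ −1, i.e. tan φ tan δ ≥ 1.
The boundary is |tan φ| · |tan δ| = 1, so |φ| = 90° − |δ| = 90° − 14.3° = 75.7° in the northern hemisphere.

|φ| = 75.7°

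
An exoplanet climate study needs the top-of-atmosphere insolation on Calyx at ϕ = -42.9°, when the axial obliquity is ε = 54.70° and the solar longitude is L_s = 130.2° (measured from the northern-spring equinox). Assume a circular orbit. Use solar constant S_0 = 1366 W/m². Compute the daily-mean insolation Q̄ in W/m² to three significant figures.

Solar declination: sin δ = sin ε · sin L_s = sin 54.70° × sin 130.2° = 0.62336, so δ = +38.562°.
cos h₀ = −tan(-42.9°) tan(+38.562°) = 0.7408, h₀ = 0.7365 rad.
Bracket: h₀ sin ϕ sin δ + cos ϕ cos δ sin h₀ = 0.7365×-0.68072×0.62336 + 0.73254×0.78193×0.67171 = -0.312522 + 0.384752 = 0.072230.
Q̄ = (S_0/π) × [bracket] = (1366/π) × 0.072230 = 31.41 W/m².

Q̄ ≈ 31.4 W/m²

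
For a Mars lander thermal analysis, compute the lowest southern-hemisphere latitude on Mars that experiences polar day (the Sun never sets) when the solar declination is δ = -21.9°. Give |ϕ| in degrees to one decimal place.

|ϕ| = 68.1°

Polar day requires cos h₀ = −tan ϕ tan δ ≤ −1, i.e. tan ϕ tan δ ≥ 1.
The boundary is |tan ϕ| · |tan δ| = 1, so |ϕ| = 90° − |δ| = 90° − 21.9° = 68.1° in the southern hemisphere.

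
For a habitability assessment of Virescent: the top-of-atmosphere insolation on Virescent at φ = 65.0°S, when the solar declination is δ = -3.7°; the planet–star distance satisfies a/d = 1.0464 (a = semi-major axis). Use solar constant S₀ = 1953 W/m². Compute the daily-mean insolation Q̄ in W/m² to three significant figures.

cos H₀ = −tan(-65.0°) tan(-3.700°) = -0.1387, H₀ = 1.7099 rad.
Bracket: H₀ sin φ sin δ + cos φ cos δ sin H₀ = 1.7099×-0.90631×-0.06453 + 0.42262×0.99792×0.99034 = 0.100002 + 0.417667 = 0.517669.
Inverse-square distance factor (a/d)² = 1.0464² = 1.094953.
Q̄ = (S₀/π) × 1.094953 × [bracket] = (1953/π) × 1.094953 × 0.517669 = 352.4 W/m².

Q̄ ≈ 352 W/m²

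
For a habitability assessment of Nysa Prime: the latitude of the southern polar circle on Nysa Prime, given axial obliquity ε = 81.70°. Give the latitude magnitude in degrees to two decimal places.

8.30°

The polar circle is the lowest latitude that experiences at least one full rotation of continuous darkness at the northern-summer solstice; it lies at |ϕ| = 90° − ε = 90° − 81.70° = 8.30°.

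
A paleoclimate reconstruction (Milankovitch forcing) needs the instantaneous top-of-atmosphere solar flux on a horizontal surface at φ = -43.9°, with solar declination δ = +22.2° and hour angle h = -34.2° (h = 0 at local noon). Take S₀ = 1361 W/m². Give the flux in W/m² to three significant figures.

394 W/m²

cos θ_z = sin φ sin δ + cos φ cos δ cos h = -0.261995 + 0.551776 = 0.289781.
Flux = S₀ · cos θ_z = 1361 × 0.289781 = 394.4 W/m².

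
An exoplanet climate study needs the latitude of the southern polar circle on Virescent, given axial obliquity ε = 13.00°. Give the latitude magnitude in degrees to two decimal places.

77.00°

The polar circle is the lowest latitude that experiences at least one full rotation of continuous darkness at the northern-summer solstice; it lies at |ϕ| = 90° − ε = 90° − 13.00° = 77.00°.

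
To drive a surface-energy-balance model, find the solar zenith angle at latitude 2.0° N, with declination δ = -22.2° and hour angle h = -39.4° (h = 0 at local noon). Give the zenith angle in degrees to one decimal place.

cos θ_z = sin ϕ sin δ + cos ϕ cos δ cos h = -0.013186 + 0.715015 = 0.701829.
θ_z = arccos(0.701829) = 45.4°.

θ_z = 45.4°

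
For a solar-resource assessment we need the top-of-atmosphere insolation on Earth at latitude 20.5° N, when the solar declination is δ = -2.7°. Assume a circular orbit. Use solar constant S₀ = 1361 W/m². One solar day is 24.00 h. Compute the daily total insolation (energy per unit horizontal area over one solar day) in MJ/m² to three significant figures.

34.1 MJ/m²

cos H₀ = −tan(+20.5°) tan(-2.700°) = 0.0176, H₀ = 1.5532 rad.
Bracket: H₀ sin φ sin δ + cos φ cos δ sin H₀ = 1.5532×0.35021×-0.04711 + 0.93667×0.99889×0.99984 = -0.025625 + 0.935481 = 0.909856.
Q̄ = (S₀/π) × [bracket] = (1361/π) × 0.909856 = 394.17 W/m².
Daily total = Q̄ × 24.00 h × 3600 s/h = 394.17 × 24.00 × 3600 / 10⁶ = 34.06 MJ/m².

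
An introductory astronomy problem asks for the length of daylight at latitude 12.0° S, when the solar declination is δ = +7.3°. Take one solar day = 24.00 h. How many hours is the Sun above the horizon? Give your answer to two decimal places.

cos h₀ = −tan ϕ · tan δ = −tan(-12.0°) × tan(+7.300°) = 0.0272, so h₀ = 1.5436 rad = 88.44°.
Daylight = 2h₀/(2π) × 24.00 h = (1.5436/π) × 24.00 = 11.79 h.

11.79 h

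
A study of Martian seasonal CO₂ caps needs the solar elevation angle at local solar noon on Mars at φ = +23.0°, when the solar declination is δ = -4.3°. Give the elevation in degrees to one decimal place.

62.7°

At local noon the hour angle is zero, so the zenith angle equals |φ − δ| = |+23.0° − (-4.300°)| = 27.300°.
Elevation = 90° − 27.300° = 62.7°.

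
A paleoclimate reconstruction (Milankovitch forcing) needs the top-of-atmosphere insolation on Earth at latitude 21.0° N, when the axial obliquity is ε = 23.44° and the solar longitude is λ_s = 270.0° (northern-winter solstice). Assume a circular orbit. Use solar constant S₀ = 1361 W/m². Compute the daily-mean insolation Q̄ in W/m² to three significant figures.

Solar declination: sin δ = sin ε · sin λ_s = sin 23.44° × sin 270.0° = -0.39779, so δ = -23.440°.
cos H₀ = −tan(+21.0°) tan(-23.440°) = 0.1664, H₀ = 1.4036 rad.
Bracket: H₀ sin φ sin δ + cos φ cos δ sin H₀ = 1.4036×0.35837×-0.39779 + 0.93358×0.91748×0.98605 = -0.200092 + 0.844592 = 0.644500.
Q̄ = (S₀/π) × [bracket] = (1361/π) × 0.644500 = 279.2 W/m².

Q̄ ≈ 279 W/m²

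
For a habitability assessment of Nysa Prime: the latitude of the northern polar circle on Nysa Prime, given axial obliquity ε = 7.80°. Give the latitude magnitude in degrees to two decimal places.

The polar circle is the lowest latitude that experiences at least one full rotation of continuous daylight at the northern-summer solstice; it lies at |φ| = 90° − ε = 90° − 7.80° = 82.20°.

82.20°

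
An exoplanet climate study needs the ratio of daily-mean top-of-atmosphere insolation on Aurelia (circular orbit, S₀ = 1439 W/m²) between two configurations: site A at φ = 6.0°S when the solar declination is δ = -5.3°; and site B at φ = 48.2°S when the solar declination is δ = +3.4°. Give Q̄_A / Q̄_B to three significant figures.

— Configuration A (φ=-6.0°):
cos H₀ = −tan(-6.0°) tan(-5.300°) = -0.0098, H₀ = 1.5805 rad.
Bracket: H₀ sin φ sin δ + cos φ cos δ sin H₀ = 1.5805×-0.10453×-0.09237 + 0.99452×0.99572×0.99995 = 0.015260 + 0.990214 = 1.005474.
Q̄ = (S₀/π) × [bracket] = (1439/π) × 1.005474 = 460.56 W/m².
— Configuration B (φ=-48.2°):
cos H₀ = −tan(-48.2°) tan(+3.400°) = 0.0664, H₀ = 1.5043 rad.
Bracket: H₀ sin φ sin δ + cos φ cos δ sin H₀ = 1.5043×-0.74548×0.05931 + 0.66653×0.99824×0.99779 = -0.066512 + 0.663886 = 0.597374.
Q̄ = (S₀/π) × [bracket] = (1439/π) × 0.597374 = 273.63 W/m².
Ratio Q̄_A / Q̄_B = 460.56 / 273.63 = 1.683.

Q̄_A / Q̄_B ≈ 1.68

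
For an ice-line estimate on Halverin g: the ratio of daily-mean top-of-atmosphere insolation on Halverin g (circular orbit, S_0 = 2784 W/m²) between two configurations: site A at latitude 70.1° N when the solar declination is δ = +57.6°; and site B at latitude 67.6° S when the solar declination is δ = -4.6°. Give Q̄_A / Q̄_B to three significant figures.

Q̄_A / Q̄_B ≈ 4.95

— Configuration A (ϕ=+70.1°):
cos h₀ = −tan(+70.1°) tan(+57.600°) = -4.3530 ≤ −1 ⇒ polar day, h₀ = π.
Bracket: h₀ sin ϕ sin δ + cos ϕ cos δ sin h₀ = 3.1416×0.94029×0.84433 + 0.34038×0.53583×0.00000 = 2.494164 + 0.000000 = 2.494164.
Q̄ = (S_0/π) × [bracket] = (2784/π) × 2.494164 = 2210.3 W/m².
— Configuration B (ϕ=-67.6°):
cos h₀ = −tan(-67.6°) tan(-4.600°) = -0.1952, h₀ = 1.7673 rad.
Bracket: h₀ sin ϕ sin δ + cos ϕ cos δ sin h₀ = 1.7673×-0.92455×-0.08020 + 0.38107×0.99678×0.98076 = 0.131043 + 0.372535 = 0.503578.
Q̄ = (S_0/π) × [bracket] = (2784/π) × 0.503578 = 446.26 W/m².
Ratio Q̄_A / Q̄_B = 2210.3 / 446.26 = 4.953.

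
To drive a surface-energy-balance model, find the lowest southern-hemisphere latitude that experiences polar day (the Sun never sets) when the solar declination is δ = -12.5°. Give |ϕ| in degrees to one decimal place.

Polar day requires cos h₀ = −tan ϕ tan δ ≤ −1, i.e. tan ϕ tan δ ≥ 1.
The boundary is |tan ϕ| · |tan δ| = 1, so |ϕ| = 90° − |δ| = 90° − 12.5° = 77.5° in the southern hemisphere.

|ϕ| = 77.5°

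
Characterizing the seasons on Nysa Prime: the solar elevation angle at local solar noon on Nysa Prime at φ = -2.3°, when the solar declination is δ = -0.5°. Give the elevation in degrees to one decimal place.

At local noon the hour angle is zero, so the zenith angle equals |φ − δ| = |-2.3° − (-0.500°)| = 1.800°.
Elevation = 90° − 1.800° = 88.2°.

88.2°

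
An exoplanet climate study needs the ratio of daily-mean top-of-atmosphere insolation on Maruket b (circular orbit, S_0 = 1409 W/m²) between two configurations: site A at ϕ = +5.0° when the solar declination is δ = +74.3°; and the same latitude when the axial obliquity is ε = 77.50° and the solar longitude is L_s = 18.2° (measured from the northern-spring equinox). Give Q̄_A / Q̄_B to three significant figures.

Q̄_A / Q̄_B ≈ 0.418

— Configuration A (ϕ=+5.0°):
cos h₀ = −tan(+5.0°) tan(+74.300°) = -0.3113, h₀ = 1.8873 rad.
Bracket: h₀ sin ϕ sin δ + cos ϕ cos δ sin h₀ = 1.8873×0.08716×0.96269 + 0.99619×0.27060×0.95033 = 0.158360 + 0.256180 = 0.414540.
Q̄ = (S_0/π) × [bracket] = (1409/π) × 0.414540 = 185.92 W/m².
— Configuration B (ϕ=+5.0°):
Solar declination: sin δ = sin ε · sin L_s = sin 77.50° × sin 18.2° = 0.30493, so δ = +17.754°.
cos h₀ = −tan(+5.0°) tan(+17.754°) = -0.0280, h₀ = 1.5988 rad.
Bracket: h₀ sin ϕ sin δ + cos ϕ cos δ sin h₀ = 1.5988×0.08716×0.30493 + 0.99619×0.95237×0.99961 = 0.042492 + 0.948371 = 0.990863.
Q̄ = (S_0/π) × [bracket] = (1409/π) × 0.990863 = 444.40 W/m².
Ratio Q̄_A / Q̄_B = 185.92 / 444.40 = 0.4184.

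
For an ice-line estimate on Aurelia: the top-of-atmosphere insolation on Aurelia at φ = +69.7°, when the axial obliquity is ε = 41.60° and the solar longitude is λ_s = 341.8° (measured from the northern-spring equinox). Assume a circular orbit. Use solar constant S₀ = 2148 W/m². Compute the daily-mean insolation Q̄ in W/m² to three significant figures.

Q̄ ≈ 62.4 W/m²

Solar declination: sin δ = sin ε · sin λ_s = sin 41.60° × sin 341.8° = -0.20737, so δ = -11.968°.
cos H₀ = −tan(+69.7°) tan(-11.968°) = 0.5730, H₀ = 0.9606 rad.
Bracket: H₀ sin φ sin δ + cos φ cos δ sin H₀ = 0.9606×0.93789×-0.20737 + 0.34694×0.97826×0.81953 = -0.186827 + 0.278146 = 0.091319.
Q̄ = (S₀/π) × [bracket] = (2148/π) × 0.091319 = 62.44 W/m².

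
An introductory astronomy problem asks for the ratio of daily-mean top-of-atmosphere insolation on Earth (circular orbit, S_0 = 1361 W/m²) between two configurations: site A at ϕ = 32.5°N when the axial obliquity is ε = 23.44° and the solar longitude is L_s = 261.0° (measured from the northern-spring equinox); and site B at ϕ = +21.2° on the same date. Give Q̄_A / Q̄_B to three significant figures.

— Configuration A (ϕ=+32.5°):
Solar declination: sin δ = sin ε · sin L_s = sin 23.44° × sin 261.0° = -0.39289, so δ = -23.135°.
cos h₀ = −tan(+32.5°) tan(-23.135°) = 0.2722, h₀ = 1.2951 rad.
Bracket: h₀ sin ϕ sin δ + cos ϕ cos δ sin h₀ = 1.2951×0.53730×-0.39289 + 0.84339×0.91959×0.96224 = -0.273395 + 0.746287 = 0.472892.
Q̄ = (S_0/π) × [bracket] = (1361/π) × 0.472892 = 204.87 W/m².
— Configuration B (ϕ=+21.2°):
cos h₀ = −tan(+21.2°) tan(-23.135°) = 0.1657, h₀ = 1.4043 rad.
Bracket: h₀ sin ϕ sin δ + cos ϕ cos δ sin h₀ = 1.4043×0.36162×-0.39289 + 0.93232×0.91959×0.98617 = -0.199519 + 0.845495 = 0.645976.
Q̄ = (S_0/π) × [bracket] = (1361/π) × 0.645976 = 279.85 W/m².
Ratio Q̄_A / Q̄_B = 204.87 / 279.85 = 0.7321.

Q̄_A / Q̄_B ≈ 0.732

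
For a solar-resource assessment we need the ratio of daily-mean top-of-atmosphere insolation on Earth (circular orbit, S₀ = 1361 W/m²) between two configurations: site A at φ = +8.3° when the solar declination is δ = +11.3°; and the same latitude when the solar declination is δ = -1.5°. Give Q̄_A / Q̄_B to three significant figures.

— Configuration A (φ=+8.3°):
cos H₀ = −tan(+8.3°) tan(+11.300°) = -0.0292, H₀ = 1.6000 rad.
Bracket: H₀ sin φ sin δ + cos φ cos δ sin H₀ = 1.6000×0.14436×0.19595 + 0.98953×0.98061×0.99958 = 0.045260 + 0.969935 = 1.015195.
Q̄ = (S₀/π) × [bracket] = (1361/π) × 1.015195 = 439.80 W/m².
— Configuration B (φ=+8.3°):
cos H₀ = −tan(+8.3°) tan(-1.500°) = 0.0038, H₀ = 1.5670 rad.
Bracket: H₀ sin φ sin δ + cos φ cos δ sin H₀ = 1.5670×0.14436×-0.02618 + 0.98953×0.99966×0.99999 = -0.005922 + 0.989184 = 0.983262.
Q̄ = (S₀/π) × [bracket] = (1361/π) × 0.983262 = 425.97 W/m².
Ratio Q̄_A / Q̄_B = 439.80 / 425.97 = 1.032.

Q̄_A / Q̄_B ≈ 1.03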